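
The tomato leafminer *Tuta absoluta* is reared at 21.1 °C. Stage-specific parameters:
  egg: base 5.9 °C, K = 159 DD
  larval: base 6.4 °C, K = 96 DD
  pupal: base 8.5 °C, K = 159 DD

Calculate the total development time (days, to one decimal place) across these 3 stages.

29.6 days

egg: 159 / (21.1 − 5.9) = 159 / 15.2 = 10.461 d.
larval: 96 / (21.1 − 6.4) = 96 / 14.7 = 6.531 d.
pupal: 159 / (21.1 − 8.5) = 159 / 12.6 = 12.619 d.
Sum = 29.610 ≈ 29.6 days.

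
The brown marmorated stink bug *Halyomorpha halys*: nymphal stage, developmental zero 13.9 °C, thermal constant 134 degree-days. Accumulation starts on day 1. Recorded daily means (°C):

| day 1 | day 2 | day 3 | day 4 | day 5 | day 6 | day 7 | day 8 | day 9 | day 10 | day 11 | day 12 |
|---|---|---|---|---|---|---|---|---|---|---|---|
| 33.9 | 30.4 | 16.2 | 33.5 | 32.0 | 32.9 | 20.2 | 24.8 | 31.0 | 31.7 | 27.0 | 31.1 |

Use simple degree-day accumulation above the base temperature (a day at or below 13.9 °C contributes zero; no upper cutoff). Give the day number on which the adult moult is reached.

day 10

Daily DD above 13.9 °C: 20.0, 16.5, 2.3, 19.6, 18.1, 19.0, 6.3, 10.9, 17.1, 17.8, 13.1, 17.2.
Cumulative: 20.0, 36.5, 38.8, 58.4, 76.5, 95.5, 101.8, 112.7, 129.8, 147.6, 160.7, 177.9.
The total first reaches 134 DD on day 10.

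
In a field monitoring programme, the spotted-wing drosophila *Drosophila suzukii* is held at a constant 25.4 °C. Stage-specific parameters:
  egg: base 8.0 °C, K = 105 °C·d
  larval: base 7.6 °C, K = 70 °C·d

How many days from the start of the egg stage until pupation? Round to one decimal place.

egg: 105 / (25.4 − 8.0) = 105 / 17.4 = 6.034 d.
larval: 70 / (25.4 − 7.6) = 70 / 17.8 = 3.933 d.
Sum = 9.967 ≈ 10.0 days.

10.0 days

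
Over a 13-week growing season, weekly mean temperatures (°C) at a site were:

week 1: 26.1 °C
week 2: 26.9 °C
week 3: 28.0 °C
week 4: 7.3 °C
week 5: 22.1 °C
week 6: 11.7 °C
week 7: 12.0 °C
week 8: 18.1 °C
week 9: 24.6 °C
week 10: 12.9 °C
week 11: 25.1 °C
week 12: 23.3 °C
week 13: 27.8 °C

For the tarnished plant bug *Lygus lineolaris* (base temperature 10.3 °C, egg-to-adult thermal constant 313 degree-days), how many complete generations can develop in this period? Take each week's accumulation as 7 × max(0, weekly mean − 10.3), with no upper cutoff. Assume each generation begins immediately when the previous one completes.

Weekly DD (7 × max(0, T̄ − 10.3)): 110.6, 116.2, 123.9, 0.0, 82.6, 9.8, 11.9, 54.6, 100.1, 18.2, 103.6, 91.0, 122.5.
Season total = 945.0 DD.
Complete generations = ⌊945.0 / 313⌋ = 3.

3 generations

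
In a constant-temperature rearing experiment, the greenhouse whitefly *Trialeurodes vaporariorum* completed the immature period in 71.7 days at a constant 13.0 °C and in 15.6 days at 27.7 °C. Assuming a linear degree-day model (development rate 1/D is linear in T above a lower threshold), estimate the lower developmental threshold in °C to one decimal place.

8.9 °C

Equal thermal constants: D₁(T₁ − T_b) = D₂(T₂ − T_b).
71.7·(13.0 − T_b) = 15.6·(27.7 − T_b)
T_b = (71.7·13.0 − 15.6·27.7) / (71.7 − 15.6) = 499.98 / 56.1 = 8.912 °C ≈ 8.9 °C.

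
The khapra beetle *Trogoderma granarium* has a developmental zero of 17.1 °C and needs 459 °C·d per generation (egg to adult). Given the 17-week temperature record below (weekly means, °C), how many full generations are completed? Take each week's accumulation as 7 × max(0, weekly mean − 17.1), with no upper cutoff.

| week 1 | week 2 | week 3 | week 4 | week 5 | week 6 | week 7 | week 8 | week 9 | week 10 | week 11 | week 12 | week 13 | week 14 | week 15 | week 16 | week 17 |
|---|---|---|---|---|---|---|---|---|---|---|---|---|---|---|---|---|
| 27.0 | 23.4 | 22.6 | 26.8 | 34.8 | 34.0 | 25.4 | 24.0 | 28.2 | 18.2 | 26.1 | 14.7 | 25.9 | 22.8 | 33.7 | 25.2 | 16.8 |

2 generations

Weekly DD (7 × max(0, T̄ − 17.1)): 69.3, 44.1, 38.5, 67.9, 123.9, 118.3, 58.1, 48.3, 77.7, 7.7, 63.0, 0.0, 61.6, 39.9, 116.2, 56.7, 0.0.
Season total = 991.2 DD.
Complete generations = ⌊991.2 / 459⌋ = 2.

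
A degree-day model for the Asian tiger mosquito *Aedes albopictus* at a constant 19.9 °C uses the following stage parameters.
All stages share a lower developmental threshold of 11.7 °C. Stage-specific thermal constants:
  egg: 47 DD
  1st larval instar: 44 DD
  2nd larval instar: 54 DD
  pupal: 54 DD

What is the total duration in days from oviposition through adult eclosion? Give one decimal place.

Daily accumulation at 19.9 °C = 19.9 − 11.7 = 8.2 DD/day.
Total K = 47 + 44 + 54 + 54 = 199 DD.
Total duration = 199 / 8.2 = 24.268 ≈ 24.3 days.

24.3 days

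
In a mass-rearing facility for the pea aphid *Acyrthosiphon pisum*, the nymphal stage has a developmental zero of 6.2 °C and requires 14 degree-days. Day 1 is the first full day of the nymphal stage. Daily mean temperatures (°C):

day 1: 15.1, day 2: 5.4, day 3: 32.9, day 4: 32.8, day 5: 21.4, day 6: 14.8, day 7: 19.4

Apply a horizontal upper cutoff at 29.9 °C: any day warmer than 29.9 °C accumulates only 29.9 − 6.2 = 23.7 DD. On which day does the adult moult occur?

Daily DD above 6.2 °C (capped at 23.7): 8.9, 0.0, 23.7, 23.7, 15.2, 8.6, 13.2.
Cumulative: 8.9, 8.9, 32.6, 56.3, 71.5, 80.1, 93.3.
The total first reaches 14 DD on day 3.

day 3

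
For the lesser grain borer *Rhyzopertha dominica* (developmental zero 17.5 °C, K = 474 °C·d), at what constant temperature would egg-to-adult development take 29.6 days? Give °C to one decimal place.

33.5 °C

Required daily accumulation = 474 / 29.6 = 16.014 DD/day.
T = T_base + 16.014 = 17.5 + 16.014 = 33.514 ≈ 33.5 °C.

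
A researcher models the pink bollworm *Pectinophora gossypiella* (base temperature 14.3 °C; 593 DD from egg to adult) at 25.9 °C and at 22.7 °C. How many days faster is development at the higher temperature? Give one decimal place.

19.5 days

At 25.9 °C: 593 / (25.9 − 14.3) = 593 / 11.6 = 51.121 d.
At 22.7 °C: 593 / (22.7 − 14.3) = 593 / 8.4 = 70.595 d.
Difference = |51.121 − 70.595| = 19.475 ≈ 19.5 days.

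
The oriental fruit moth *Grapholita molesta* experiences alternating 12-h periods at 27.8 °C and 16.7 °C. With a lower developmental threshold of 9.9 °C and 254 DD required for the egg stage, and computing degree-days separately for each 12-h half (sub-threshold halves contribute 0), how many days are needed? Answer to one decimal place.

Day half: max(0, 27.8 − 9.9) × 0.5 = 17.9 × 0.5 = 8.95 DD.
Night half: max(0, 16.7 − 9.9) × 0.5 = 6.8 × 0.5 = 3.40 DD.
Per 24 h: 12.35 DD/day.
Duration = 254 / 12.35 = 20.567 ≈ 20.6 days.

20.6 days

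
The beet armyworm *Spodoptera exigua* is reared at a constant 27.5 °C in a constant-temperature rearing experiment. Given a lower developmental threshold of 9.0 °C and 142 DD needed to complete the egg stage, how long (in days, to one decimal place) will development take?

Daily accumulation = 27.5 − 9.0 = 18.5 DD/day.
Duration = 142 / 18.5 = 7.676 ≈ 7.7 days.

7.7 days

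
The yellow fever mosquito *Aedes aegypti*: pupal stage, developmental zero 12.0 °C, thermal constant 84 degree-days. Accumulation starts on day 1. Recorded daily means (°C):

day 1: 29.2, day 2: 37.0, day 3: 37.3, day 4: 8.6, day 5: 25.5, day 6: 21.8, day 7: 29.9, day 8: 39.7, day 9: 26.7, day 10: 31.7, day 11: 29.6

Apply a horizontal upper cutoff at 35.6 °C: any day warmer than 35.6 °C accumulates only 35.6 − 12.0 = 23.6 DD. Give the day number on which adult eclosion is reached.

day 6

Daily DD above 12.0 °C (capped at 23.6): 17.2, 23.6, 23.6, 0.0, 13.5, 9.8, 17.9, 23.6, 14.7, 19.7, 17.6.
Cumulative: 17.2, 40.8, 64.4, 64.4, 77.9, 87.7, 105.6, 129.2, 143.9, 163.6, 181.2.
The total first reaches 84 DD on day 6.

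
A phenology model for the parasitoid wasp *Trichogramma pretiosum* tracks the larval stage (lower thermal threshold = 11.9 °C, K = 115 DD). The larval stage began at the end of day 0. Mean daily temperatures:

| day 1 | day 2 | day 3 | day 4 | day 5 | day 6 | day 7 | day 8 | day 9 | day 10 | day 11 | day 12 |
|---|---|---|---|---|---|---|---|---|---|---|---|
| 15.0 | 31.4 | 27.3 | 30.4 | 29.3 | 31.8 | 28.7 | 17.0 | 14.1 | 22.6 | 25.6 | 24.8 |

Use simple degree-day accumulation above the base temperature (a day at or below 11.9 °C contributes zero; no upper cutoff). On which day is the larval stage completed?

Daily DD above 11.9 °C: 3.1, 19.5, 15.4, 18.5, 17.4, 19.9, 16.8, 5.1, 2.2, 10.7, 13.7, 12.9.
Cumulative: 3.1, 22.6, 38.0, 56.5, 73.9, 93.8, 110.6, 115.7, 117.9, 128.6, 142.3, 155.2.
The total first reaches 115 DD on day 8.

day 8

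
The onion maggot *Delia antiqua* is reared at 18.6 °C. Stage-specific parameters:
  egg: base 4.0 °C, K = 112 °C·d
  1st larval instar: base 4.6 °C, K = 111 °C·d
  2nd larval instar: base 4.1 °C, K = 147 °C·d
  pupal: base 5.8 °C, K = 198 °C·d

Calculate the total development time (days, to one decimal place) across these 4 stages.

egg: 112 / (18.6 − 4.0) = 112 / 14.6 = 7.671 d.
1st larval instar: 111 / (18.6 − 4.6) = 111 / 14.0 = 7.929 d.
2nd larval instar: 147 / (18.6 − 4.1) = 147 / 14.5 = 10.138 d.
pupal: 198 / (18.6 − 5.8) = 198 / 12.8 = 15.469 d.
Sum = 41.206 ≈ 41.2 days.

41.2 days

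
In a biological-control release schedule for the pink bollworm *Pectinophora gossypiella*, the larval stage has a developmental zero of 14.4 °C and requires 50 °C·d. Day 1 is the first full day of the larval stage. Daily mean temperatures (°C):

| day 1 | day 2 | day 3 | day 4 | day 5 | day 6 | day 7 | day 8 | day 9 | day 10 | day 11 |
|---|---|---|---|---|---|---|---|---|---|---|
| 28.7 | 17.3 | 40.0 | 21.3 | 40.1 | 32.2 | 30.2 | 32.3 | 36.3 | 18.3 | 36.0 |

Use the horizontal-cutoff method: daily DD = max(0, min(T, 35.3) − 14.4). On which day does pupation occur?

Daily DD above 14.4 °C (capped at 20.9): 14.3, 2.9, 20.9, 6.9, 20.9, 17.8, 15.8, 17.9, 20.9, 3.9, 20.9.
Cumulative: 14.3, 17.2, 38.1, 45.0, 65.9, 83.7, 99.5, 117.4, 138.3, 142.2, 163.1.
The total first reaches 50 DD on day 5.

day 5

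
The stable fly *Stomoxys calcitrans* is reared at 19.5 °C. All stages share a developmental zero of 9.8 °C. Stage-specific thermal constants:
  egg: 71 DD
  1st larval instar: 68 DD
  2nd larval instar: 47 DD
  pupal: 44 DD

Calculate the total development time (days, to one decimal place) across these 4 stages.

Daily accumulation at 19.5 °C = 19.5 − 9.8 = 9.7 DD/day.
Total K = 71 + 68 + 47 + 44 = 230 DD.
Total duration = 230 / 9.7 = 23.711 ≈ 23.7 days.

23.7 days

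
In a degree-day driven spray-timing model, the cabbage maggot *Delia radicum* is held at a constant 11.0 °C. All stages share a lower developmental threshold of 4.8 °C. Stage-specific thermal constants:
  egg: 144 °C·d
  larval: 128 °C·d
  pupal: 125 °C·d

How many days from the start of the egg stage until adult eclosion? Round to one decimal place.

Daily accumulation at 11.0 °C = 11.0 − 4.8 = 6.2 DD/day.
Total K = 144 + 128 + 125 = 397 DD.
Total duration = 397 / 6.2 = 64.032 ≈ 64.0 days.

64.0 days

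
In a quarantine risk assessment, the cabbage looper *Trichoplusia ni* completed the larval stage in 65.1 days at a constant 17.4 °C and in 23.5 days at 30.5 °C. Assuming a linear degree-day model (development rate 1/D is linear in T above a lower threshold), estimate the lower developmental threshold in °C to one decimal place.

10.0 °C

Equal thermal constants: D₁(T₁ − T_b) = D₂(T₂ − T_b).
65.1·(17.4 − T_b) = 23.5·(30.5 − T_b)
T_b = (65.1·17.4 − 23.5·30.5) / (65.1 − 23.5) = 415.99 / 41.6 = 10.000 °C ≈ 10.0 °C.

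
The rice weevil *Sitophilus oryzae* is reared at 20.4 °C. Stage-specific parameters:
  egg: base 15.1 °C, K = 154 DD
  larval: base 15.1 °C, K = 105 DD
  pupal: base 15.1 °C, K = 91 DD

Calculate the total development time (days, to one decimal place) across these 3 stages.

egg: 154 / (20.4 − 15.1) = 154 / 5.3 = 29.057 d.
larval: 105 / (20.4 − 15.1) = 105 / 5.3 = 19.811 d.
pupal: 91 / (20.4 − 15.1) = 91 / 5.3 = 17.170 d.
Sum = 66.038 ≈ 66.0 days.

66.0 days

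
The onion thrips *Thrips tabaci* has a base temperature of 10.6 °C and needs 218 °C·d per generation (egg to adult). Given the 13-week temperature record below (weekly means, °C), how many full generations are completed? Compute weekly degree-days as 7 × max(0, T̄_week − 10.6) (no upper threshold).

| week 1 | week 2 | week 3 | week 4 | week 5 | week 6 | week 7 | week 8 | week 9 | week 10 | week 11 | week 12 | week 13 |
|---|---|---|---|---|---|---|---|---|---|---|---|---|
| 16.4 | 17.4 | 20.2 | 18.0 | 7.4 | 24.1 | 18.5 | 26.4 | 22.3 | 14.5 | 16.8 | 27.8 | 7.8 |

Weekly DD (7 × max(0, T̄ − 10.6)): 40.6, 47.6, 67.2, 51.8, 0.0, 94.5, 55.3, 110.6, 81.9, 27.3, 43.4, 120.4, 0.0.
Season total = 740.6 DD.
Complete generations = ⌊740.6 / 218⌋ = 3.

3 generations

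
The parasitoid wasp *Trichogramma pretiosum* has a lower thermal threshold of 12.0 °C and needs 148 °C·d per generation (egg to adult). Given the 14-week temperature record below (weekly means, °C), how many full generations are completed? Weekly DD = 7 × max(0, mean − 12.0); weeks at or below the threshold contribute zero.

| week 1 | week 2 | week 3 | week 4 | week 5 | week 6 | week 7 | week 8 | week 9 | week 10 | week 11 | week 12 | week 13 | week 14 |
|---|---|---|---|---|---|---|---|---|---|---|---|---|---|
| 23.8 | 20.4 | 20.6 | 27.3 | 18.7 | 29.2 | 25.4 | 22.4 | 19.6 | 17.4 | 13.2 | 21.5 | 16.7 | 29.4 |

6 generations

Weekly DD (7 × max(0, T̄ − 12.0)): 82.6, 58.8, 60.2, 107.1, 46.9, 120.4, 93.8, 72.8, 53.2, 37.8, 8.4, 66.5, 32.9, 121.8.
Season total = 963.2 DD.
Complete generations = ⌊963.2 / 148⌋ = 6.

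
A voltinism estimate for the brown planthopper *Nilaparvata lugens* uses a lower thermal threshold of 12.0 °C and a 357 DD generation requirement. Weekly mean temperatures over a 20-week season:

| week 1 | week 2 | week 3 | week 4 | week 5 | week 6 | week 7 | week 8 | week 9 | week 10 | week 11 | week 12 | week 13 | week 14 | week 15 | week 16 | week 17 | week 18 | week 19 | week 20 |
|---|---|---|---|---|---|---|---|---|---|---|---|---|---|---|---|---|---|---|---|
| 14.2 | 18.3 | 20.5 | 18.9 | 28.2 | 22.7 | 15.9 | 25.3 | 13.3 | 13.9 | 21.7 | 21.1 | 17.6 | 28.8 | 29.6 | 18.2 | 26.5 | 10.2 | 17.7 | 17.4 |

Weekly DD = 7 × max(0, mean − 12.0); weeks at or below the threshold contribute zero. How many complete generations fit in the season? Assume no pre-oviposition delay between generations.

3 generations

Weekly DD (7 × max(0, T̄ − 12.0)): 15.4, 44.1, 59.5, 48.3, 113.4, 74.9, 27.3, 93.1, 9.1, 13.3, 67.9, 63.7, 39.2, 117.6, 123.2, 43.4, 101.5, 0.0, 39.9, 37.8.
Season total = 1132.6 DD.
Complete generations = ⌊1132.6 / 357⌋ = 3.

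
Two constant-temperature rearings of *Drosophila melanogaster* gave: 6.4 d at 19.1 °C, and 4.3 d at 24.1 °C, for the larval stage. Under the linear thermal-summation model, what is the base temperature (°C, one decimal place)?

Equal thermal constants: D₁(T₁ − T_b) = D₂(T₂ − T_b).
6.4·(19.1 − T_b) = 4.3·(24.1 − T_b)
T_b = (6.4·19.1 − 4.3·24.1) / (6.4 − 4.3) = 18.61 / 2.1 = 8.862 °C ≈ 8.9 °C.

8.9 °C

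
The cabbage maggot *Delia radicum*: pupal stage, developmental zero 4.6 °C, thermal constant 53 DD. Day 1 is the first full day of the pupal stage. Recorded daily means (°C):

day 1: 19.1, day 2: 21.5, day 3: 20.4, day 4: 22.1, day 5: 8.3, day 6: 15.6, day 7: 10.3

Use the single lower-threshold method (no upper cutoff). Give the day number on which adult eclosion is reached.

Daily DD above 4.6 °C: 14.5, 16.9, 15.8, 17.5, 3.7, 11.0, 5.7.
Cumulative: 14.5, 31.4, 47.2, 64.7, 68.4, 79.4, 85.1.
The total first reaches 53 DD on day 4.

day 4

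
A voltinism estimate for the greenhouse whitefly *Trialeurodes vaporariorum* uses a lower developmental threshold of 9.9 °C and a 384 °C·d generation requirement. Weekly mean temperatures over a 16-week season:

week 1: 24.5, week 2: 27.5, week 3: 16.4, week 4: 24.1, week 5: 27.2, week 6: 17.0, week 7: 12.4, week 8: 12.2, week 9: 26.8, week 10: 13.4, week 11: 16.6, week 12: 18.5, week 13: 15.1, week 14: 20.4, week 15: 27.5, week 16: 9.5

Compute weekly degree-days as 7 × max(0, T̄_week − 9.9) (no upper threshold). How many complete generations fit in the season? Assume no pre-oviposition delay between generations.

Weekly DD (7 × max(0, T̄ − 9.9)): 102.2, 123.2, 45.5, 99.4, 121.1, 49.7, 17.5, 16.1, 118.3, 24.5, 46.9, 60.2, 36.4, 73.5, 123.2, 0.0.
Season total = 1057.7 DD.
Complete generations = ⌊1057.7 / 384⌋ = 2.

2 generations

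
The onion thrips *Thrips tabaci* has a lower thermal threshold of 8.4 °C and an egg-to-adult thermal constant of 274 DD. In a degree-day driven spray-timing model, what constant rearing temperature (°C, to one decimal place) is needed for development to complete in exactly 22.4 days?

20.6 °C

Required daily accumulation = 274 / 22.4 = 12.232 DD/day.
T = T_base + 12.232 = 8.4 + 12.232 = 20.632 ≈ 20.6 °C.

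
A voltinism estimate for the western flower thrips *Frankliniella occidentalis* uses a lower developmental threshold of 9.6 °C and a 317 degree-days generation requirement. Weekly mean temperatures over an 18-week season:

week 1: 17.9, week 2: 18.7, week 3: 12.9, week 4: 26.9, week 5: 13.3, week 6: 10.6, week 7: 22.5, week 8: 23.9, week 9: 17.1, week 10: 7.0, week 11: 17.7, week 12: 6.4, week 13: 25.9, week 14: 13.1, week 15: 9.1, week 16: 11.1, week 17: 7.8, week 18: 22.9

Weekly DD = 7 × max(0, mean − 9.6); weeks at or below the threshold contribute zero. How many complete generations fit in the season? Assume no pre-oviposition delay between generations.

Weekly DD (7 × max(0, T̄ − 9.6)): 58.1, 63.7, 23.1, 121.1, 25.9, 7.0, 90.3, 100.1, 52.5, 0.0, 56.7, 0.0, 114.1, 24.5, 0.0, 10.5, 0.0, 93.1.
Season total = 840.7 DD.
Complete generations = ⌊840.7 / 317⌋ = 2.

2 generations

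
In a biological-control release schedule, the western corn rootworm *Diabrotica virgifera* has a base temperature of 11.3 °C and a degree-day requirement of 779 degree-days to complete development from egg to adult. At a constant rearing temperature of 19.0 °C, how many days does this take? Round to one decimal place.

Daily accumulation = 19.0 − 11.3 = 7.7 DD/day.
Duration = 779 / 7.7 = 101.169 ≈ 101.2 days.

101.2 days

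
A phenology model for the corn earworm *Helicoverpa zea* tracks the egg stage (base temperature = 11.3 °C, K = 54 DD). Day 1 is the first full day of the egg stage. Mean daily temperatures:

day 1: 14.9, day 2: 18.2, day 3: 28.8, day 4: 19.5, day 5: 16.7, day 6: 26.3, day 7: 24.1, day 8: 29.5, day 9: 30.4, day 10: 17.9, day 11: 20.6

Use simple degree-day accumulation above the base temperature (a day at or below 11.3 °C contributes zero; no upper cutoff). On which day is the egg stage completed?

day 6

Daily DD above 11.3 °C: 3.6, 6.9, 17.5, 8.2, 5.4, 15.0, 12.8, 18.2, 19.1, 6.6, 9.3.
Cumulative: 3.6, 10.5, 28.0, 36.2, 41.6, 56.6, 69.4, 87.6, 106.7, 113.3, 122.6.
The total first reaches 54 DD on day 6.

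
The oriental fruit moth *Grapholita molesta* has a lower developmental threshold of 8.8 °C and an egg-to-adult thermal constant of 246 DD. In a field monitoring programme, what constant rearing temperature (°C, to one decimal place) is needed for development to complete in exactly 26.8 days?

18.0 °C

Required daily accumulation = 246 / 26.8 = 9.179 DD/day.
T = T_base + 9.179 = 8.8 + 9.179 = 17.979 ≈ 18.0 °C.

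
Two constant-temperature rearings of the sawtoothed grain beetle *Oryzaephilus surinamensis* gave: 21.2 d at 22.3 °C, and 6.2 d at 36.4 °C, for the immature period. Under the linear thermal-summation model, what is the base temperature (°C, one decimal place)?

Equal thermal constants: D₁(T₁ − T_b) = D₂(T₂ − T_b).
21.2·(22.3 − T_b) = 6.2·(36.4 − T_b)
T_b = (21.2·22.3 − 6.2·36.4) / (21.2 − 6.2) = 247.08 / 15.0 = 16.472 °C ≈ 16.5 °C.

16.5 °C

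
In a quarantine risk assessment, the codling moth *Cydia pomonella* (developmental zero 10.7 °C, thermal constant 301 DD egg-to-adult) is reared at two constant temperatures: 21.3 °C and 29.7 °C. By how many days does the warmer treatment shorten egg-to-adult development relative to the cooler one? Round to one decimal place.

At 21.3 °C: 301 / (21.3 − 10.7) = 301 / 10.6 = 28.396 d.
At 29.7 °C: 301 / (29.7 − 10.7) = 301 / 19.0 = 15.842 d.
Difference = |28.396 − 15.842| = 12.554 ≈ 12.6 days.

12.6 days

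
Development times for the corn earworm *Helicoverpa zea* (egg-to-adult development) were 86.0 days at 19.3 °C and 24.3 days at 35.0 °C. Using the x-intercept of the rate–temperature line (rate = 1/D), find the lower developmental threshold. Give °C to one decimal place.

13.1 °C

Equal thermal constants: D₁(T₁ − T_b) = D₂(T₂ − T_b).
86.0·(19.3 − T_b) = 24.3·(35.0 − T_b)
T_b = (86.0·19.3 − 24.3·35.0) / (86.0 − 24.3) = 809.30 / 61.7 = 13.117 °C ≈ 13.1 °C.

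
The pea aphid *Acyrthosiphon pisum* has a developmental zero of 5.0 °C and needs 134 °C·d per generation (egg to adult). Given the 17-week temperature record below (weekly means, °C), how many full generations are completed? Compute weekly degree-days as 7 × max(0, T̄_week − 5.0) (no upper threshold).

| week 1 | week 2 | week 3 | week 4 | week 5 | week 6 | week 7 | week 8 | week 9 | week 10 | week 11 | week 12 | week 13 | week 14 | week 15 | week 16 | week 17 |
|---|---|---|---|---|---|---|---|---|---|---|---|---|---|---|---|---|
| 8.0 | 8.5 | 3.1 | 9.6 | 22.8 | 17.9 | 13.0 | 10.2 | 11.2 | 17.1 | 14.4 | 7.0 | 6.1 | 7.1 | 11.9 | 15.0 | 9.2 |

5 generations

Weekly DD (7 × max(0, T̄ − 5.0)): 21.0, 24.5, 0.0, 32.2, 124.6, 90.3, 56.0, 36.4, 43.4, 84.7, 65.8, 14.0, 7.7, 14.7, 48.3, 70.0, 29.4.
Season total = 763.0 DD.
Complete generations = ⌊763.0 / 134⌋ = 5.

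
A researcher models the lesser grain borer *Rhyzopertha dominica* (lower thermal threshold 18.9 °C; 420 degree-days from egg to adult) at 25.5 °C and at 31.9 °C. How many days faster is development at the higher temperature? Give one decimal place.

31.3 days

At 25.5 °C: 420 / (25.5 − 18.9) = 420 / 6.6 = 63.636 d.
At 31.9 °C: 420 / (31.9 − 18.9) = 420 / 13.0 = 32.308 d.
Difference = |63.636 − 32.308| = 31.329 ≈ 31.3 days.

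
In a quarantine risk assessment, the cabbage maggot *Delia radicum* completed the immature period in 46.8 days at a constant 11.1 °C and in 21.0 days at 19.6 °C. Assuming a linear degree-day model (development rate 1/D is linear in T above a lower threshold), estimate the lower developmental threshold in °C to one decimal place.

4.2 °C

Under the model K = D·(T − T_b), so D₁·(T₁ − T_b) = D₂·(T₂ − T_b).
46.8·(11.1 − T_b) = 21.0·(19.6 − T_b)
T_b = (46.8·11.1 − 21.0·19.6) / (46.8 − 21.0) = 107.88 / 25.8 = 4.181 °C ≈ 4.2 °C.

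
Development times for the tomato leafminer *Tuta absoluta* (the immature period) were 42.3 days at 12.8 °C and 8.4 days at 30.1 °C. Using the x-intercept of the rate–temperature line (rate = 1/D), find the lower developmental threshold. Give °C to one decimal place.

Under the model K = D·(T − T_b), so D₁·(T₁ − T_b) = D₂·(T₂ − T_b).
42.3·(12.8 − T_b) = 8.4·(30.1 − T_b)
T_b = (42.3·12.8 − 8.4·30.1) / (42.3 − 8.4) = 288.60 / 33.9 = 8.513 °C ≈ 8.5 °C.

8.5 °C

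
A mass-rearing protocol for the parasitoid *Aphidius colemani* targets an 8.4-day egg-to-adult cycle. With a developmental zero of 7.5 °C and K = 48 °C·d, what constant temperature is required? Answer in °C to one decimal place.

Required daily accumulation = 48 / 8.4 = 5.714 DD/day.
T = T_base + 5.714 = 7.5 + 5.714 = 13.214 ≈ 13.2 °C.

13.2 °C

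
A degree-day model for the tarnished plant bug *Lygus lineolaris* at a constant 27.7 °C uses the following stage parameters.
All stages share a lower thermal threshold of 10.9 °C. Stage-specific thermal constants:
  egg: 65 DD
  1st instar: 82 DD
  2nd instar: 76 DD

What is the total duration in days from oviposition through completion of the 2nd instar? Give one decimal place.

Daily accumulation at 27.7 °C = 27.7 − 10.9 = 16.8 DD/day.
Total K = 65 + 82 + 76 = 223 DD.
Total duration = 223 / 16.8 = 13.274 ≈ 13.3 days.

13.3 days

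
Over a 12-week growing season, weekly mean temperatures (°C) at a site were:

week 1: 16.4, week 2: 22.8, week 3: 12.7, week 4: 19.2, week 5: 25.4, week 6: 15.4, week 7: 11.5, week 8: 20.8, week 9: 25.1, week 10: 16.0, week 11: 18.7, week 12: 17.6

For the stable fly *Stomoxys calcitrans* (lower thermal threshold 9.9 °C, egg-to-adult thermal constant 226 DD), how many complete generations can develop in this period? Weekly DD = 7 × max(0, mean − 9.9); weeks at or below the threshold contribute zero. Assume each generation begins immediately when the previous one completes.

Weekly DD (7 × max(0, T̄ − 9.9)): 45.5, 90.3, 19.6, 65.1, 108.5, 38.5, 11.2, 76.3, 106.4, 42.7, 61.6, 53.9.
Season total = 719.6 DD.
Complete generations = ⌊719.6 / 226⌋ = 3.

3 generations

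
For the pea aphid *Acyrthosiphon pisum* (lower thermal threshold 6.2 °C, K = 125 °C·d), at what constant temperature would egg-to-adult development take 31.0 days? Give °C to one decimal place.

Required daily accumulation = 125 / 31.0 = 4.032 DD/day.
T = T_base + 4.032 = 6.2 + 4.032 = 10.232 ≈ 10.2 °C.

10.2 °C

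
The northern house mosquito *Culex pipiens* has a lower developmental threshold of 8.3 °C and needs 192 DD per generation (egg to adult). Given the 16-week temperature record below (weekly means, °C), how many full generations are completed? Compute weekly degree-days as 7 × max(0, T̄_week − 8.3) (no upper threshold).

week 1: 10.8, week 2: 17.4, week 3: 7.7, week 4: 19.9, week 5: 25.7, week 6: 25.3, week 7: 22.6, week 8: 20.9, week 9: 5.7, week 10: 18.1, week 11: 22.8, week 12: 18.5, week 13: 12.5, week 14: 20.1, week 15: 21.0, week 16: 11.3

5 generations

Weekly DD (7 × max(0, T̄ − 8.3)): 17.5, 63.7, 0.0, 81.2, 121.8, 119.0, 100.1, 88.2, 0.0, 68.6, 101.5, 71.4, 29.4, 82.6, 88.9, 21.0.
Season total = 1054.9 DD.
Complete generations = ⌊1054.9 / 192⌋ = 5.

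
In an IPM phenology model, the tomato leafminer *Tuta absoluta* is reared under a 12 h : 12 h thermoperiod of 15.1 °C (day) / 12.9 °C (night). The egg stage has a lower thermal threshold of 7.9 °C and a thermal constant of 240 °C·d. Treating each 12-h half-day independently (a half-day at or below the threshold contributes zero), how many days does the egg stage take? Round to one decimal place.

39.3 days

Day half: max(0, 15.1 − 7.9) × 0.5 = 7.2 × 0.5 = 3.60 DD.
Night half: max(0, 12.9 − 7.9) × 0.5 = 5.0 × 0.5 = 2.50 DD.
Per 24 h: 6.10 DD/day.
Duration = 240 / 6.10 = 39.344 ≈ 39.3 days.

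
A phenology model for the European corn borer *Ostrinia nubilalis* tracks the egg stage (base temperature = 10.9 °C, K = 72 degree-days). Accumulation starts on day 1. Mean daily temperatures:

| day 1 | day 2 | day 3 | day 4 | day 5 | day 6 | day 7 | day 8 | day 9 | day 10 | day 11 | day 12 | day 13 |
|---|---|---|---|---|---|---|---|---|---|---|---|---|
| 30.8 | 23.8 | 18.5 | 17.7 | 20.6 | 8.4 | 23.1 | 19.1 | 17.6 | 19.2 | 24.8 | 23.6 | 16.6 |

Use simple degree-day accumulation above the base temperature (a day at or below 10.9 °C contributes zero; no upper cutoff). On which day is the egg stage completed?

day 8

Daily DD above 10.9 °C: 19.9, 12.9, 7.6, 6.8, 9.7, 0.0, 12.2, 8.2, 6.7, 8.3, 13.9, 12.7, 5.7.
Cumulative: 19.9, 32.8, 40.4, 47.2, 56.9, 56.9, 69.1, 77.3, 84.0, 92.3, 106.2, 118.9, 124.6.
The total first reaches 72 DD on day 8.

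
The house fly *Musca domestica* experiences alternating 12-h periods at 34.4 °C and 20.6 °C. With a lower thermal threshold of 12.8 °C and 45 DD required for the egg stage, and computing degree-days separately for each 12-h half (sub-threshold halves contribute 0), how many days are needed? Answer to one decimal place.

3.1 days

Day half: max(0, 34.4 − 12.8) × 0.5 = 21.6 × 0.5 = 10.80 DD.
Night half: max(0, 20.6 − 12.8) × 0.5 = 7.8 × 0.5 = 3.90 DD.
Per 24 h: 14.70 DD/day.
Duration = 45 / 14.70 = 3.061 ≈ 3.1 days.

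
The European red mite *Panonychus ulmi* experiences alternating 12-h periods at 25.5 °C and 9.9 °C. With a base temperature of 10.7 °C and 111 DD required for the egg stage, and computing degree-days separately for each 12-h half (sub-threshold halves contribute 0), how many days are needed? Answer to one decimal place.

15.0 days

Day half: max(0, 25.5 − 10.7) × 0.5 = 14.8 × 0.5 = 7.40 DD.
Night half: max(0, 9.9 − 10.7) × 0.5 = 0.0 × 0.5 = 0.00 DD.
Per 24 h: 7.40 DD/day.
Duration = 111 / 7.40 = 15.000 ≈ 15.0 days.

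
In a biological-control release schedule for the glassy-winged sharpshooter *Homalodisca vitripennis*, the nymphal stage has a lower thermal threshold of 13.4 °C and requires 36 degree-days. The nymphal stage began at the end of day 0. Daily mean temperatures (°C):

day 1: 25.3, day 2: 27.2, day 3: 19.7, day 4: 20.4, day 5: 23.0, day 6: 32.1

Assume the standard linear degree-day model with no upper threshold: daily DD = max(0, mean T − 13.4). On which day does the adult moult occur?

day 4

Daily DD above 13.4 °C: 11.9, 13.8, 6.3, 7.0, 9.6, 18.7.
Cumulative: 11.9, 25.7, 32.0, 39.0, 48.6, 67.3.
The total first reaches 36 DD on day 4.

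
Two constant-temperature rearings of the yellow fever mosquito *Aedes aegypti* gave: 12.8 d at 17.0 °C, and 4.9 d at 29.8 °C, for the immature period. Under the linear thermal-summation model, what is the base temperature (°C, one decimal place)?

Linear rate model ⇒ the product D·(T − T_b) is constant across temperatures.
12.8·(17.0 − T_b) = 4.9·(29.8 − T_b)
T_b = (12.8·17.0 − 4.9·29.8) / (12.8 − 4.9) = 71.58 / 7.9 = 9.061 °C ≈ 9.1 °C.

9.1 °C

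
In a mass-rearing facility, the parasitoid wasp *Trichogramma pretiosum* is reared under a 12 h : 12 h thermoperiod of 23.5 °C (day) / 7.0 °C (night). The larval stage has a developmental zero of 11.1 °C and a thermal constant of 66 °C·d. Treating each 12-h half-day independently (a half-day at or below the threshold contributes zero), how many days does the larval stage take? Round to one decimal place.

Day half: max(0, 23.5 − 11.1) × 0.5 = 12.4 × 0.5 = 6.20 DD.
Night half: max(0, 7.0 − 11.1) × 0.5 = 0.0 × 0.5 = 0.00 DD.
Per 24 h: 6.20 DD/day.
Duration = 66 / 6.20 = 10.645 ≈ 10.6 days.

10.6 days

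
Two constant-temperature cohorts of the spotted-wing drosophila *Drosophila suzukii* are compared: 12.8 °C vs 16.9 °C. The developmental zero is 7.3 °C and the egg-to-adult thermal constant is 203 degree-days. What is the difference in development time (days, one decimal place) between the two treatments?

15.8 days

At 12.8 °C: 203 / (12.8 − 7.3) = 203 / 5.5 = 36.909 d.
At 16.9 °C: 203 / (16.9 − 7.3) = 203 / 9.6 = 21.146 d.
Difference = |36.909 − 21.146| = 15.763 ≈ 15.8 days.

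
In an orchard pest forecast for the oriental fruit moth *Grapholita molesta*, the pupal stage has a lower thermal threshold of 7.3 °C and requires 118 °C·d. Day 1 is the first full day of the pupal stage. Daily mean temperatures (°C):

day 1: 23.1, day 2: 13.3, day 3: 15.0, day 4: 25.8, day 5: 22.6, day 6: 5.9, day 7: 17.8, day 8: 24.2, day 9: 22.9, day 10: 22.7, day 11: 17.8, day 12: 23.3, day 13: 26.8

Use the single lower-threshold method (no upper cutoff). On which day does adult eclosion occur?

Daily DD above 7.3 °C: 15.8, 6.0, 7.7, 18.5, 15.3, 0.0, 10.5, 16.9, 15.6, 15.4, 10.5, 16.0, 19.5.
Cumulative: 15.8, 21.8, 29.5, 48.0, 63.3, 63.3, 73.8, 90.7, 106.3, 121.7, 132.2, 148.2, 167.7.
The total first reaches 118 DD on day 10.

day 10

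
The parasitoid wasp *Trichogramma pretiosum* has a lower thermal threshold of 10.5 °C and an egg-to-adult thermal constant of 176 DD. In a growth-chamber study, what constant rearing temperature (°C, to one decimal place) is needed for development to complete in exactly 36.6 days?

Required daily accumulation = 176 / 36.6 = 4.809 DD/day.
T = T_base + 4.809 = 10.5 + 4.809 = 15.309 ≈ 15.3 °C.

15.3 °C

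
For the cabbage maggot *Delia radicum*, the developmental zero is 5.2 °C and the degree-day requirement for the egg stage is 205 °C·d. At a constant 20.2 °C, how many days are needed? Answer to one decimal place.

13.7 days

Daily accumulation = 20.2 − 5.2 = 15.0 DD/day.
Duration = 205 / 15.0 = 13.667 ≈ 13.7 days.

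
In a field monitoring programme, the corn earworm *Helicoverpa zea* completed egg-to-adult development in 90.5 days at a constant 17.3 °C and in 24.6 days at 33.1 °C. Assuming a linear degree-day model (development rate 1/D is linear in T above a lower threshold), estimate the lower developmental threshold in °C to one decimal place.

Under the model K = D·(T − T_b), so D₁·(T₁ − T_b) = D₂·(T₂ − T_b).
90.5·(17.3 − T_b) = 24.6·(33.1 − T_b)
T_b = (90.5·17.3 − 24.6·33.1) / (90.5 − 24.6) = 751.39 / 65.9 = 11.402 °C ≈ 11.4 °C.

11.4 °C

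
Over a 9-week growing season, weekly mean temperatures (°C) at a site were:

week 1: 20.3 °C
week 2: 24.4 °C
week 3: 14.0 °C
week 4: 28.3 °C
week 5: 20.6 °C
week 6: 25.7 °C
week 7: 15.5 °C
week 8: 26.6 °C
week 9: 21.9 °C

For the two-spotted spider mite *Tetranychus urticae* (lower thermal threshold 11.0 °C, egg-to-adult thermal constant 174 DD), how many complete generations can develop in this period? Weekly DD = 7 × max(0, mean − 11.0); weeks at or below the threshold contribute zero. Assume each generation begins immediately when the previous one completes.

3 generations

Weekly DD (7 × max(0, T̄ − 11.0)): 65.1, 93.8, 21.0, 121.1, 67.2, 102.9, 31.5, 109.2, 76.3.
Season total = 688.1 DD.
Complete generations = ⌊688.1 / 174⌋ = 3.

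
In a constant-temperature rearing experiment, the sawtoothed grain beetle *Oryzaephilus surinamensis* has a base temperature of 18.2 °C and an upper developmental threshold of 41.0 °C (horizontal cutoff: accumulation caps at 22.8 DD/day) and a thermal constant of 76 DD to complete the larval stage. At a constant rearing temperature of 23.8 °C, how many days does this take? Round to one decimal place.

Daily accumulation = 23.8 − 18.2 = 5.6 DD/day.
Duration = 76 / 5.6 = 13.571 ≈ 13.6 days.

13.6 days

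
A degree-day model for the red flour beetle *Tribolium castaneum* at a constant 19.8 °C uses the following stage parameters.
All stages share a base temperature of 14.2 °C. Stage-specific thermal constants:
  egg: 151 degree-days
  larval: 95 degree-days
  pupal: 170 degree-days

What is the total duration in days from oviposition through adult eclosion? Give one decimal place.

Daily accumulation at 19.8 °C = 19.8 − 14.2 = 5.6 DD/day.
Total K = 151 + 95 + 170 = 416 DD.
Total duration = 416 / 5.6 = 74.286 ≈ 74.3 days.

74.3 days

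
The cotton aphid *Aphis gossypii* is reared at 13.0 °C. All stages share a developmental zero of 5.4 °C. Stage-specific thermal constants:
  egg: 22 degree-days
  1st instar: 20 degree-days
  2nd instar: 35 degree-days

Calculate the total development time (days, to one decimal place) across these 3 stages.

10.1 days

Daily accumulation at 13.0 °C = 13.0 − 5.4 = 7.6 DD/day.
Total K = 22 + 20 + 35 = 77 DD.
Total duration = 77 / 7.6 = 10.132 ≈ 10.1 days.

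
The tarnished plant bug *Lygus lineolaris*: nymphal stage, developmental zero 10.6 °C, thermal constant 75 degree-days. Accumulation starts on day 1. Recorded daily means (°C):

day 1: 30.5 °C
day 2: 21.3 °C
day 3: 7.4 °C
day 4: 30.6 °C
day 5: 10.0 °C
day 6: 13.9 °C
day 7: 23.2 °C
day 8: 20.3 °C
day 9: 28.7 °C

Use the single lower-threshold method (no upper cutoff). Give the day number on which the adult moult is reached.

day 8

Daily DD above 10.6 °C: 19.9, 10.7, 0.0, 20.0, 0.0, 3.3, 12.6, 9.7, 18.1.
Cumulative: 19.9, 30.6, 30.6, 50.6, 50.6, 53.9, 66.5, 76.2, 94.3.
The total first reaches 75 DD on day 8.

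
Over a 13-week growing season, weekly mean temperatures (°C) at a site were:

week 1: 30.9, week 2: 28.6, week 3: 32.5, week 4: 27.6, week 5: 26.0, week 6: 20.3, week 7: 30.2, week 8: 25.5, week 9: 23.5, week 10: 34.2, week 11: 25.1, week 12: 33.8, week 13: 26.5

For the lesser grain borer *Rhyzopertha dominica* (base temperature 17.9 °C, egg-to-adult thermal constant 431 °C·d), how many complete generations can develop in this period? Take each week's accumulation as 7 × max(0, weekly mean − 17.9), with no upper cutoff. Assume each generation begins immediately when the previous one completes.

Weekly DD (7 × max(0, T̄ − 17.9)): 91.0, 74.9, 102.2, 67.9, 56.7, 16.8, 86.1, 53.2, 39.2, 114.1, 50.4, 111.3, 60.2.
Season total = 924.0 DD.
Complete generations = ⌊924.0 / 431⌋ = 2.

2 generations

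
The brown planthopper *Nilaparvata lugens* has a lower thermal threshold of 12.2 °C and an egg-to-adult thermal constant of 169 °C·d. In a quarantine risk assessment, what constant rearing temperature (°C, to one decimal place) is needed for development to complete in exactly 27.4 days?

Required daily accumulation = 169 / 27.4 = 6.168 DD/day.
T = T_base + 6.168 = 12.2 + 6.168 = 18.368 ≈ 18.4 °C.

18.4 °C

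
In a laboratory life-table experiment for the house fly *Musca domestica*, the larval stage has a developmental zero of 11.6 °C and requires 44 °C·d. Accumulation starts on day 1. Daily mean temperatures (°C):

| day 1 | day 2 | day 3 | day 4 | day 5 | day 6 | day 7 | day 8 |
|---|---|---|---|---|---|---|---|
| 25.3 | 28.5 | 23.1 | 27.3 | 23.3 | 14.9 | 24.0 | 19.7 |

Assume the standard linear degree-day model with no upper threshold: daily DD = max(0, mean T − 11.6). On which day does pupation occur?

day 4

Daily DD above 11.6 °C: 13.7, 16.9, 11.5, 15.7, 11.7, 3.3, 12.4, 8.1.
Cumulative: 13.7, 30.6, 42.1, 57.8, 69.5, 72.8, 85.2, 93.3.
The total first reaches 44 DD on day 4.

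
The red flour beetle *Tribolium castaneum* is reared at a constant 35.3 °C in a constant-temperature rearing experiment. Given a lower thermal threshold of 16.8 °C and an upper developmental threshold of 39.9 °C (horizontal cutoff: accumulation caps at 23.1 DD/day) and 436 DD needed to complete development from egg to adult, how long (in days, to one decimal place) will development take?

Daily accumulation = 35.3 − 16.8 = 18.5 DD/day.
Duration = 436 / 18.5 = 23.568 ≈ 23.6 days.

23.6 days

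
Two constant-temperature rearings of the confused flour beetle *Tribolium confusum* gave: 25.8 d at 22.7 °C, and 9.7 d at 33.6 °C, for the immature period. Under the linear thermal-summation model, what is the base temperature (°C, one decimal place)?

16.1 °C

Linear rate model ⇒ the product D·(T − T_b) is constant across temperatures.
25.8·(22.7 − T_b) = 9.7·(33.6 − T_b)
T_b = (25.8·22.7 − 9.7·33.6) / (25.8 − 9.7) = 259.74 / 16.1 = 16.133 °C ≈ 16.1 °C.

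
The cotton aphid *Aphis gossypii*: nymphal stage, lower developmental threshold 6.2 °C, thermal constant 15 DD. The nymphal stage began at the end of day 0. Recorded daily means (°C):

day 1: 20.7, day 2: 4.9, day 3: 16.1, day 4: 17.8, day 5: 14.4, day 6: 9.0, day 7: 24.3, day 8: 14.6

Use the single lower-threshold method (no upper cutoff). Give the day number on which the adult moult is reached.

Daily DD above 6.2 °C: 14.5, 0.0, 9.9, 11.6, 8.2, 2.8, 18.1, 8.4.
Cumulative: 14.5, 14.5, 24.4, 36.0, 44.2, 47.0, 65.1, 73.5.
The total first reaches 15 DD on day 3.

day 3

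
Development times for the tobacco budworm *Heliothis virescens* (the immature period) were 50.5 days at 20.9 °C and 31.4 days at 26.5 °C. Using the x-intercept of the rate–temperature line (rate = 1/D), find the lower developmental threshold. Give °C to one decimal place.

Linear rate model ⇒ the product D·(T − T_b) is constant across temperatures.
50.5·(20.9 − T_b) = 31.4·(26.5 − T_b)
T_b = (50.5·20.9 − 31.4·26.5) / (50.5 − 31.4) = 223.35 / 19.1 = 11.694 °C ≈ 11.7 °C.

11.7 °C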